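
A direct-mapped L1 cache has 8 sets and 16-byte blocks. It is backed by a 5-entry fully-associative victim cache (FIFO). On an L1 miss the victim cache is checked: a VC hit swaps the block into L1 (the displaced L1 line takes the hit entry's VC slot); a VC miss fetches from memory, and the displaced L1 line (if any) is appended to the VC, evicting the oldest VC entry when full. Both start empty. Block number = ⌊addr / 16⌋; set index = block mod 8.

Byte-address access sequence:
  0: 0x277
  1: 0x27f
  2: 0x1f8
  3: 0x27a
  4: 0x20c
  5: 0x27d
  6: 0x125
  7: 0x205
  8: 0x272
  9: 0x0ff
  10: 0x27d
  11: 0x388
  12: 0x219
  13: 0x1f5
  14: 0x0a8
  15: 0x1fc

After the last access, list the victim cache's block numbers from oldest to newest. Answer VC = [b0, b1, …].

VC = [39, 15, 32, 18]

#0 0x277→b39/s7 MISS; vc=[]
#1 0x27f→b39/s7 L1-HIT; vc=[]
#2 0x1f8→b31/s7 MISS; vc=[39]
#3 0x27a→b39/s7 VC-HIT; vc=[31]
#4 0x20c→b32/s0 MISS; vc=[31]
#5 0x27d→b39/s7 L1-HIT; vc=[31]
#6 0x125→b18/s2 MISS; vc=[31]
#7 0x205→b32/s0 L1-HIT; vc=[31]
#8 0x272→b39/s7 L1-HIT; vc=[31]
#9 0xff→b15/s7 MISS; vc=[31,39]
#10 0x27d→b39/s7 VC-HIT; vc=[31,15]
#11 0x388→b56/s0 MISS; vc=[31,15,32]
#12 0x219→b33/s1 MISS; vc=[31,15,32]
#13 0x1f5→b31/s7 VC-HIT; vc=[39,15,32]
#14 0xa8→b10/s2 MISS; vc=[39,15,32,18]
#15 0x1fc→b31/s7 L1-HIT; vc=[39,15,32,18]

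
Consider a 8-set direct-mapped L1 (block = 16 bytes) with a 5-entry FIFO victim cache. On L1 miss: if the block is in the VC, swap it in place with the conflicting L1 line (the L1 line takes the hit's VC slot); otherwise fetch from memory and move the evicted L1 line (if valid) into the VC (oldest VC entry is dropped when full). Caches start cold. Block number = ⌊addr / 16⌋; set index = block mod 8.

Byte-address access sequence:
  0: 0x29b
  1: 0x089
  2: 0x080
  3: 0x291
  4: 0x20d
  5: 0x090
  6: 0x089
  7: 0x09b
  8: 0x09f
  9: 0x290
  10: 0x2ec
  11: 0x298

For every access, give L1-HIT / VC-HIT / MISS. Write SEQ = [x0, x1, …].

#0 0x29b→b41/s1 MISS; vc=[]
#1 0x89→b8/s0 MISS; vc=[]
#2 0x80→b8/s0 L1-HIT; vc=[]
#3 0x291→b41/s1 L1-HIT; vc=[]
#4 0x20d→b32/s0 MISS; vc=[8]
#5 0x90→b9/s1 MISS; vc=[8,41]
#6 0x89→b8/s0 VC-HIT; vc=[32,41]
#7 0x9b→b9/s1 L1-HIT; vc=[32,41]
#8 0x9f→b9/s1 L1-HIT; vc=[32,41]
#9 0x290→b41/s1 VC-HIT; vc=[32,9]
#10 0x2ec→b46/s6 MISS; vc=[32,9]
#11 0x298→b41/s1 L1-HIT; vc=[32,9]

SEQ = [MISS, MISS, L1-HIT, L1-HIT, MISS, MISS, VC-HIT, L1-HIT, L1-HIT, VC-HIT, MISS, L1-HIT]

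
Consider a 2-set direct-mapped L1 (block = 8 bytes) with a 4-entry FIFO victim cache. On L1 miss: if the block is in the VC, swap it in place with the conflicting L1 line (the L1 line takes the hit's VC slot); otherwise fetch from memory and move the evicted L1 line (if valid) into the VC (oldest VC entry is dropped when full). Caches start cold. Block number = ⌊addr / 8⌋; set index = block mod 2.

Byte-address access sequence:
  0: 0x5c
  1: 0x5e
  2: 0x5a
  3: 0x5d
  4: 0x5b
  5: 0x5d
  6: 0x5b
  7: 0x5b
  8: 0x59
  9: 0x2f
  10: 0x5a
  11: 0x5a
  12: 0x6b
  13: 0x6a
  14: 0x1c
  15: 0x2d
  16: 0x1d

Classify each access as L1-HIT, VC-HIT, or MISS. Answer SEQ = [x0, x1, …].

SEQ = [MISS, L1-HIT, L1-HIT, L1-HIT, L1-HIT, L1-HIT, L1-HIT, L1-HIT, L1-HIT, MISS, VC-HIT, L1-HIT, MISS, L1-HIT, MISS, VC-HIT, VC-HIT]

  [0] addr=0x5c blk=11 s=1: MISS | VC []
  [1] addr=0x5e blk=11 s=1: L1-HIT | VC []
  [2] addr=0x5a blk=11 s=1: L1-HIT | VC []
  [3] addr=0x5d blk=11 s=1: L1-HIT | VC []
  [4] addr=0x5b blk=11 s=1: L1-HIT | VC []
  [5] addr=0x5d blk=11 s=1: L1-HIT | VC []
  [6] addr=0x5b blk=11 s=1: L1-HIT | VC []
  [7] addr=0x5b blk=11 s=1: L1-HIT | VC []
  [8] addr=0x59 blk=11 s=1: L1-HIT | VC []
  [9] addr=0x2f blk=5 s=1: MISS | VC [11]
  [10] addr=0x5a blk=11 s=1: VC-HIT | VC [5]
  [11] addr=0x5a blk=11 s=1: L1-HIT | VC [5]
  [12] addr=0x6b blk=13 s=1: MISS | VC [5, 11]
  [13] addr=0x6a blk=13 s=1: L1-HIT | VC [5, 11]
  [14] addr=0x1c blk=3 s=1: MISS | VC [5, 11, 13]
  [15] addr=0x2d blk=5 s=1: VC-HIT | VC [3, 11, 13]
  [16] addr=0x1d blk=3 s=1: VC-HIT | VC [5, 11, 13]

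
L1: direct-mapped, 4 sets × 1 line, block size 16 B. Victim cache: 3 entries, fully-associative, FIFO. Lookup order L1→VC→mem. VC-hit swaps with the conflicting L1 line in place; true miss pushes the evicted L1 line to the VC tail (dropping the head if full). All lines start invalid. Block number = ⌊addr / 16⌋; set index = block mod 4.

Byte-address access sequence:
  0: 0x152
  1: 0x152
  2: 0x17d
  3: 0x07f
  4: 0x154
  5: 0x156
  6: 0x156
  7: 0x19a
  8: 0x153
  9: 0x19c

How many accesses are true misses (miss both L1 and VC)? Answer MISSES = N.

MISSES = 4

  [0] addr=0x152 blk=21 s=1: MISS | VC []
  [1] addr=0x152 blk=21 s=1: L1-HIT | VC []
  [2] addr=0x17d blk=23 s=3: MISS | VC []
  [3] addr=0x7f blk=7 s=3: MISS | VC [23]
  [4] addr=0x154 blk=21 s=1: L1-HIT | VC [23]
  [5] addr=0x156 blk=21 s=1: L1-HIT | VC [23]
  [6] addr=0x156 blk=21 s=1: L1-HIT | VC [23]
  [7] addr=0x19a blk=25 s=1: MISS | VC [23, 21]
  [8] addr=0x153 blk=21 s=1: VC-HIT | VC [23, 25]
  [9] addr=0x19c blk=25 s=1: VC-HIT | VC [23, 21]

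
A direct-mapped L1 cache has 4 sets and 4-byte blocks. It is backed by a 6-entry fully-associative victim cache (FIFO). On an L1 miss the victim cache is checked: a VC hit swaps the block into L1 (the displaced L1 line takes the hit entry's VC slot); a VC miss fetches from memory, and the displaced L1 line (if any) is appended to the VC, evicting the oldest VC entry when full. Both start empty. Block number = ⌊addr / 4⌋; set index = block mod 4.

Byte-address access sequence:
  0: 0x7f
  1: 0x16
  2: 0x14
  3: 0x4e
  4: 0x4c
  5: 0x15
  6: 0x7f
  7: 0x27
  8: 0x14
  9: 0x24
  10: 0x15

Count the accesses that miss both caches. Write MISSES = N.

MISSES = 4

0: 0x7f (blk 31, set 3) → MISS  vc=[]
1: 0x16 (blk 5, set 1) → MISS  vc=[]
2: 0x14 (blk 5, set 1) → L1-HIT  vc=[]
3: 0x4e (blk 19, set 3) → MISS  vc=[31]
4: 0x4c (blk 19, set 3) → L1-HIT  vc=[31]
5: 0x15 (blk 5, set 1) → L1-HIT  vc=[31]
6: 0x7f (blk 31, set 3) → VC-HIT  vc=[19]
7: 0x27 (blk 9, set 1) → MISS  vc=[19, 5]
8: 0x14 (blk 5, set 1) → VC-HIT  vc=[19, 9]
9: 0x24 (blk 9, set 1) → VC-HIT  vc=[19, 5]
10: 0x15 (blk 5, set 1) → VC-HIT  vc=[19, 9]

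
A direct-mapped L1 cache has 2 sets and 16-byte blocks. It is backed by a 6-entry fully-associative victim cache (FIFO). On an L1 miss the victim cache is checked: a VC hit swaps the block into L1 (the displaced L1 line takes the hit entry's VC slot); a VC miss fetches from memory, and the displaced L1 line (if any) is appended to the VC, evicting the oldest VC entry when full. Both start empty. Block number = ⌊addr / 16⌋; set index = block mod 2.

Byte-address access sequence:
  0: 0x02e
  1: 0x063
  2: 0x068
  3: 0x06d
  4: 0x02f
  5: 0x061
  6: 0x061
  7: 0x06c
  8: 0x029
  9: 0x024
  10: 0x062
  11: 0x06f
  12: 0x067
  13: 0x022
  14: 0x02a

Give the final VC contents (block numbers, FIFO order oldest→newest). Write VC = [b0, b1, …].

#0 0x2e→b2/s0 MISS; vc=[]
#1 0x63→b6/s0 MISS; vc=[2]
#2 0x68→b6/s0 L1-HIT; vc=[2]
#3 0x6d→b6/s0 L1-HIT; vc=[2]
#4 0x2f→b2/s0 VC-HIT; vc=[6]
#5 0x61→b6/s0 VC-HIT; vc=[2]
#6 0x61→b6/s0 L1-HIT; vc=[2]
#7 0x6c→b6/s0 L1-HIT; vc=[2]
#8 0x29→b2/s0 VC-HIT; vc=[6]
#9 0x24→b2/s0 L1-HIT; vc=[6]
#10 0x62→b6/s0 VC-HIT; vc=[2]
#11 0x6f→b6/s0 L1-HIT; vc=[2]
#12 0x67→b6/s0 L1-HIT; vc=[2]
#13 0x22→b2/s0 VC-HIT; vc=[6]
#14 0x2a→b2/s0 L1-HIT; vc=[6]

VC = [6]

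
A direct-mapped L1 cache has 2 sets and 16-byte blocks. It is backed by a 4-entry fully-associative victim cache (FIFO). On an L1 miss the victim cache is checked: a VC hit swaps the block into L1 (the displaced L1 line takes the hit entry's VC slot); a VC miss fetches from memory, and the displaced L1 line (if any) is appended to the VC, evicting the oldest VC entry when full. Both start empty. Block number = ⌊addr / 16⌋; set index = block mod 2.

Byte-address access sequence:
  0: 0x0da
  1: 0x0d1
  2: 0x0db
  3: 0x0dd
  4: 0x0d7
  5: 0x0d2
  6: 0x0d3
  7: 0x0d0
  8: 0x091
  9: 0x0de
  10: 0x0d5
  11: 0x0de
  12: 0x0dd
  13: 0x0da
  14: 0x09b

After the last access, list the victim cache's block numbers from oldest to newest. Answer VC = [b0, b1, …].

VC = [13]

#0 0xda→b13/s1 MISS; vc=[]
#1 0xd1→b13/s1 L1-HIT; vc=[]
#2 0xdb→b13/s1 L1-HIT; vc=[]
#3 0xdd→b13/s1 L1-HIT; vc=[]
#4 0xd7→b13/s1 L1-HIT; vc=[]
#5 0xd2→b13/s1 L1-HIT; vc=[]
#6 0xd3→b13/s1 L1-HIT; vc=[]
#7 0xd0→b13/s1 L1-HIT; vc=[]
#8 0x91→b9/s1 MISS; vc=[13]
#9 0xde→b13/s1 VC-HIT; vc=[9]
#10 0xd5→b13/s1 L1-HIT; vc=[9]
#11 0xde→b13/s1 L1-HIT; vc=[9]
#12 0xdd→b13/s1 L1-HIT; vc=[9]
#13 0xda→b13/s1 L1-HIT; vc=[9]
#14 0x9b→b9/s1 VC-HIT; vc=[13]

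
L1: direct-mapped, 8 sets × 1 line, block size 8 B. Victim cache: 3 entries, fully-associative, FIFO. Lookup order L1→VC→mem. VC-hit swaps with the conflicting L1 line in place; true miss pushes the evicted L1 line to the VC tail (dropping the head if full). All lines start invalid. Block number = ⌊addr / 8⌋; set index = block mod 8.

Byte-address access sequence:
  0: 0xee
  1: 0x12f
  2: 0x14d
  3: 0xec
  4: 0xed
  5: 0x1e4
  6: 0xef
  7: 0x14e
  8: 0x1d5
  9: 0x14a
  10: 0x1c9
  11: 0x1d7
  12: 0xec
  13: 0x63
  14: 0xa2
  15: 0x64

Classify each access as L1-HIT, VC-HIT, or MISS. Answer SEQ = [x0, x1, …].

SEQ = [MISS, MISS, MISS, VC-HIT, L1-HIT, MISS, L1-HIT, L1-HIT, MISS, L1-HIT, MISS, L1-HIT, L1-HIT, MISS, MISS, VC-HIT]

#0 0xee→b29/s5 MISS; vc=[]
#1 0x12f→b37/s5 MISS; vc=[29]
#2 0x14d→b41/s1 MISS; vc=[29]
#3 0xec→b29/s5 VC-HIT; vc=[37]
#4 0xed→b29/s5 L1-HIT; vc=[37]
#5 0x1e4→b60/s4 MISS; vc=[37]
#6 0xef→b29/s5 L1-HIT; vc=[37]
#7 0x14e→b41/s1 L1-HIT; vc=[37]
#8 0x1d5→b58/s2 MISS; vc=[37]
#9 0x14a→b41/s1 L1-HIT; vc=[37]
#10 0x1c9→b57/s1 MISS; vc=[37,41]
#11 0x1d7→b58/s2 L1-HIT; vc=[37,41]
#12 0xec→b29/s5 L1-HIT; vc=[37,41]
#13 0x63→b12/s4 MISS; vc=[37,41,60]
#14 0xa2→b20/s4 MISS; vc=[41,60,12]
#15 0x64→b12/s4 VC-HIT; vc=[41,60,20]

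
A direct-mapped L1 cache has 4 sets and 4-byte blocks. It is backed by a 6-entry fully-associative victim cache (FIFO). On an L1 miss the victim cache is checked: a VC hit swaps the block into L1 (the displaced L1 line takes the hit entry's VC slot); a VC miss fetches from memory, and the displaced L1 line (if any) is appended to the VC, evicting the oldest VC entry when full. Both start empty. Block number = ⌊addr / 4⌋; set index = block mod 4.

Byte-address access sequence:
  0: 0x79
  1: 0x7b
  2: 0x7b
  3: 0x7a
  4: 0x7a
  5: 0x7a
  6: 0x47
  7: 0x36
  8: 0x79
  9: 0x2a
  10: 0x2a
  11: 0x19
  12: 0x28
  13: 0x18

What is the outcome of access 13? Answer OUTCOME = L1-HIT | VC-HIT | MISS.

OUTCOME = VC-HIT

#0 0x79→b30/s2 MISS; vc=[]
#1 0x7b→b30/s2 L1-HIT; vc=[]
#2 0x7b→b30/s2 L1-HIT; vc=[]
#3 0x7a→b30/s2 L1-HIT; vc=[]
#4 0x7a→b30/s2 L1-HIT; vc=[]
#5 0x7a→b30/s2 L1-HIT; vc=[]
#6 0x47→b17/s1 MISS; vc=[]
#7 0x36→b13/s1 MISS; vc=[17]
#8 0x79→b30/s2 L1-HIT; vc=[17]
#9 0x2a→b10/s2 MISS; vc=[17,30]
#10 0x2a→b10/s2 L1-HIT; vc=[17,30]
#11 0x19→b6/s2 MISS; vc=[17,30,10]
#12 0x28→b10/s2 VC-HIT; vc=[17,30,6]
#13 0x18→b6/s2 VC-HIT; vc=[17,30,10]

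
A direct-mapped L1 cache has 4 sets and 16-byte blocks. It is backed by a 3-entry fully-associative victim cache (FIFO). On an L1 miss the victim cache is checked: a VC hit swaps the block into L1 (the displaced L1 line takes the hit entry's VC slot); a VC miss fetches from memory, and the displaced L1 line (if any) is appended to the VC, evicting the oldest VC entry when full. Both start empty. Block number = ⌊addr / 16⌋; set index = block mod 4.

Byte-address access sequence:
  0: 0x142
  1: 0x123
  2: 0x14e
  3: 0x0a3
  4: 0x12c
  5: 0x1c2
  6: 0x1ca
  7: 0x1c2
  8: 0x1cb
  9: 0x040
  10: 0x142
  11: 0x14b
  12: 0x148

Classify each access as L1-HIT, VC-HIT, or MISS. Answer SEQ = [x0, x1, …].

0: 0x142 (blk 20, set 0) → MISS  vc=[]
1: 0x123 (blk 18, set 2) → MISS  vc=[]
2: 0x14e (blk 20, set 0) → L1-HIT  vc=[]
3: 0xa3 (blk 10, set 2) → MISS  vc=[18]
4: 0x12c (blk 18, set 2) → VC-HIT  vc=[10]
5: 0x1c2 (blk 28, set 0) → MISS  vc=[10, 20]
6: 0x1ca (blk 28, set 0) → L1-HIT  vc=[10, 20]
7: 0x1c2 (blk 28, set 0) → L1-HIT  vc=[10, 20]
8: 0x1cb (blk 28, set 0) → L1-HIT  vc=[10, 20]
9: 0x40 (blk 4, set 0) → MISS  vc=[10, 20, 28]
10: 0x142 (blk 20, set 0) → VC-HIT  vc=[10, 4, 28]
11: 0x14b (blk 20, set 0) → L1-HIT  vc=[10, 4, 28]
12: 0x148 (blk 20, set 0) → L1-HIT  vc=[10, 4, 28]

SEQ = [MISS, MISS, L1-HIT, MISS, VC-HIT, MISS, L1-HIT, L1-HIT, L1-HIT, MISS, VC-HIT, L1-HIT, L1-HIT]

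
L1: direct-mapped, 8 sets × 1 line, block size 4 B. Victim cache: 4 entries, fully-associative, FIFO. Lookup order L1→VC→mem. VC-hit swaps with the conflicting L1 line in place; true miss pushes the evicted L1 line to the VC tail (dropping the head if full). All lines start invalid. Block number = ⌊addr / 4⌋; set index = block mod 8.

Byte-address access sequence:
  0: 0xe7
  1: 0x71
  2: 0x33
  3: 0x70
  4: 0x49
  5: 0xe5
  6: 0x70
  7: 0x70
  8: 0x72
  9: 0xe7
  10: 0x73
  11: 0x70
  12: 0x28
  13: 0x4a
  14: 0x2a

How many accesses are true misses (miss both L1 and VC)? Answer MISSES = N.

MISSES = 5

#0 0xe7→b57/s1 MISS; vc=[]
#1 0x71→b28/s4 MISS; vc=[]
#2 0x33→b12/s4 MISS; vc=[28]
#3 0x70→b28/s4 VC-HIT; vc=[12]
#4 0x49→b18/s2 MISS; vc=[12]
#5 0xe5→b57/s1 L1-HIT; vc=[12]
#6 0x70→b28/s4 L1-HIT; vc=[12]
#7 0x70→b28/s4 L1-HIT; vc=[12]
#8 0x72→b28/s4 L1-HIT; vc=[12]
#9 0xe7→b57/s1 L1-HIT; vc=[12]
#10 0x73→b28/s4 L1-HIT; vc=[12]
#11 0x70→b28/s4 L1-HIT; vc=[12]
#12 0x28→b10/s2 MISS; vc=[12,18]
#13 0x4a→b18/s2 VC-HIT; vc=[12,10]
#14 0x2a→b10/s2 VC-HIT; vc=[12,18]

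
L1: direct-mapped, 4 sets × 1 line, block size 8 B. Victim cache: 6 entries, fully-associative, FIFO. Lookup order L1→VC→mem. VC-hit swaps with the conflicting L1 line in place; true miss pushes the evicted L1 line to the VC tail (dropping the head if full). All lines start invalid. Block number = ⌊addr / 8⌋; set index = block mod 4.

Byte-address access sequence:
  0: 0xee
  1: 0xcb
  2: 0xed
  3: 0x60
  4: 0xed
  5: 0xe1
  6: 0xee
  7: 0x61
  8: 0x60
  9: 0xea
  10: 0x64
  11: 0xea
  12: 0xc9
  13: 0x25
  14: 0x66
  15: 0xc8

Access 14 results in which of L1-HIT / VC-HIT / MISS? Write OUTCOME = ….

#0 0xee→b29/s1 MISS; vc=[]
#1 0xcb→b25/s1 MISS; vc=[29]
#2 0xed→b29/s1 VC-HIT; vc=[25]
#3 0x60→b12/s0 MISS; vc=[25]
#4 0xed→b29/s1 L1-HIT; vc=[25]
#5 0xe1→b28/s0 MISS; vc=[25,12]
#6 0xee→b29/s1 L1-HIT; vc=[25,12]
#7 0x61→b12/s0 VC-HIT; vc=[25,28]
#8 0x60→b12/s0 L1-HIT; vc=[25,28]
#9 0xea→b29/s1 L1-HIT; vc=[25,28]
#10 0x64→b12/s0 L1-HIT; vc=[25,28]
#11 0xea→b29/s1 L1-HIT; vc=[25,28]
#12 0xc9→b25/s1 VC-HIT; vc=[29,28]
#13 0x25→b4/s0 MISS; vc=[29,28,12]
#14 0x66→b12/s0 VC-HIT; vc=[29,28,4]
#15 0xc8→b25/s1 L1-HIT; vc=[29,28,4]

OUTCOME = VC-HIT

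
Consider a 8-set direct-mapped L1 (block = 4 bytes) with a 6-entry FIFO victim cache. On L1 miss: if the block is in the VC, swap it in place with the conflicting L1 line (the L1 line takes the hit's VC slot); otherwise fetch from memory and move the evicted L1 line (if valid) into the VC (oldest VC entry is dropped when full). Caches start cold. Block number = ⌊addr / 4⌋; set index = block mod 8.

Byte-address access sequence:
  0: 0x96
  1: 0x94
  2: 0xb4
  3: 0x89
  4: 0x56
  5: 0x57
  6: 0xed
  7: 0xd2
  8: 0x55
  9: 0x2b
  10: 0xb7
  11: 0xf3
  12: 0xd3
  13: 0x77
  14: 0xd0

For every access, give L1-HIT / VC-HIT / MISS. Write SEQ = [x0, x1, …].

SEQ = [MISS, L1-HIT, MISS, MISS, MISS, L1-HIT, MISS, MISS, L1-HIT, MISS, VC-HIT, MISS, VC-HIT, MISS, L1-HIT]

  [0] addr=0x96 blk=37 s=5: MISS | VC []
  [1] addr=0x94 blk=37 s=5: L1-HIT | VC []
  [2] addr=0xb4 blk=45 s=5: MISS | VC [37]
  [3] addr=0x89 blk=34 s=2: MISS | VC [37]
  [4] addr=0x56 blk=21 s=5: MISS | VC [37, 45]
  [5] addr=0x57 blk=21 s=5: L1-HIT | VC [37, 45]
  [6] addr=0xed blk=59 s=3: MISS | VC [37, 45]
  [7] addr=0xd2 blk=52 s=4: MISS | VC [37, 45]
  [8] addr=0x55 blk=21 s=5: L1-HIT | VC [37, 45]
  [9] addr=0x2b blk=10 s=2: MISS | VC [37, 45, 34]
  [10] addr=0xb7 blk=45 s=5: VC-HIT | VC [37, 21, 34]
  [11] addr=0xf3 blk=60 s=4: MISS | VC [37, 21, 34, 52]
  [12] addr=0xd3 blk=52 s=4: VC-HIT | VC [37, 21, 34, 60]
  [13] addr=0x77 blk=29 s=5: MISS | VC [37, 21, 34, 60, 45]
  [14] addr=0xd0 blk=52 s=4: L1-HIT | VC [37, 21, 34, 60, 45]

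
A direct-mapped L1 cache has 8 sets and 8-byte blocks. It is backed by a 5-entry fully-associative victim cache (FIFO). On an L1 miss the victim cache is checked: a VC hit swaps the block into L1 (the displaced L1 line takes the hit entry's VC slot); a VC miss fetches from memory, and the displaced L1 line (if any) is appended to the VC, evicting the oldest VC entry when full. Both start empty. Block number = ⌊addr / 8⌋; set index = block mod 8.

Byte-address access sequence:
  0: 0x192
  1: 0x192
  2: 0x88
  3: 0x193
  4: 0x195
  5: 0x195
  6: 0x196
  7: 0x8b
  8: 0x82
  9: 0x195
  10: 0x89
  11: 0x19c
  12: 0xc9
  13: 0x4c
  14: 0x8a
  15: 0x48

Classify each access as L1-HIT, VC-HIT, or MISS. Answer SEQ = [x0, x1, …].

SEQ = [MISS, L1-HIT, MISS, L1-HIT, L1-HIT, L1-HIT, L1-HIT, L1-HIT, MISS, L1-HIT, L1-HIT, MISS, MISS, MISS, VC-HIT, VC-HIT]

  [0] addr=0x192 blk=50 s=2: MISS | VC []
  [1] addr=0x192 blk=50 s=2: L1-HIT | VC []
  [2] addr=0x88 blk=17 s=1: MISS | VC []
  [3] addr=0x193 blk=50 s=2: L1-HIT | VC []
  [4] addr=0x195 blk=50 s=2: L1-HIT | VC []
  [5] addr=0x195 blk=50 s=2: L1-HIT | VC []
  [6] addr=0x196 blk=50 s=2: L1-HIT | VC []
  [7] addr=0x8b blk=17 s=1: L1-HIT | VC []
  [8] addr=0x82 blk=16 s=0: MISS | VC []
  [9] addr=0x195 blk=50 s=2: L1-HIT | VC []
  [10] addr=0x89 blk=17 s=1: L1-HIT | VC []
  [11] addr=0x19c blk=51 s=3: MISS | VC []
  [12] addr=0xc9 blk=25 s=1: MISS | VC [17]
  [13] addr=0x4c blk=9 s=1: MISS | VC [17, 25]
  [14] addr=0x8a blk=17 s=1: VC-HIT | VC [9, 25]
  [15] addr=0x48 blk=9 s=1: VC-HIT | VC [17, 25]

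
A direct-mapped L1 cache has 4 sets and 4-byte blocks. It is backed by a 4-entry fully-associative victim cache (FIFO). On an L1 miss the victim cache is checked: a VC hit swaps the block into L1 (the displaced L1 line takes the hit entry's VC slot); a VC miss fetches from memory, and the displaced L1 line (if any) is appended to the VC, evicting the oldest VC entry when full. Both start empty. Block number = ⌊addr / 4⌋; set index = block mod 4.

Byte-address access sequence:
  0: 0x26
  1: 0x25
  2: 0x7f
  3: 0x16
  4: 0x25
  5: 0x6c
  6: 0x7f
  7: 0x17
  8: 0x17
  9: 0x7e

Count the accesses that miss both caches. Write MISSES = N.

MISSES = 4

0: 0x26 (blk 9, set 1) → MISS  vc=[]
1: 0x25 (blk 9, set 1) → L1-HIT  vc=[]
2: 0x7f (blk 31, set 3) → MISS  vc=[]
3: 0x16 (blk 5, set 1) → MISS  vc=[9]
4: 0x25 (blk 9, set 1) → VC-HIT  vc=[5]
5: 0x6c (blk 27, set 3) → MISS  vc=[5, 31]
6: 0x7f (blk 31, set 3) → VC-HIT  vc=[5, 27]
7: 0x17 (blk 5, set 1) → VC-HIT  vc=[9, 27]
8: 0x17 (blk 5, set 1) → L1-HIT  vc=[9, 27]
9: 0x7e (blk 31, set 3) → L1-HIT  vc=[9, 27]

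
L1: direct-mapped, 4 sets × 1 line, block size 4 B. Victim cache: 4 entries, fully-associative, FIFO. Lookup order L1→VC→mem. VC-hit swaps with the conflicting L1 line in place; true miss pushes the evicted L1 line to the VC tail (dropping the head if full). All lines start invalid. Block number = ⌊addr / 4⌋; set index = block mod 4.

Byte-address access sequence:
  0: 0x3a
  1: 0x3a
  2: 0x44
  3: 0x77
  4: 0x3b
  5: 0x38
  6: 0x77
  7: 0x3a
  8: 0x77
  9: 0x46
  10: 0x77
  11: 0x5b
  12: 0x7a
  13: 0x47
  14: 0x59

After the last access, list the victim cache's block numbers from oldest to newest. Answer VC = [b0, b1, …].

#0 0x3a→b14/s2 MISS; vc=[]
#1 0x3a→b14/s2 L1-HIT; vc=[]
#2 0x44→b17/s1 MISS; vc=[]
#3 0x77→b29/s1 MISS; vc=[17]
#4 0x3b→b14/s2 L1-HIT; vc=[17]
#5 0x38→b14/s2 L1-HIT; vc=[17]
#6 0x77→b29/s1 L1-HIT; vc=[17]
#7 0x3a→b14/s2 L1-HIT; vc=[17]
#8 0x77→b29/s1 L1-HIT; vc=[17]
#9 0x46→b17/s1 VC-HIT; vc=[29]
#10 0x77→b29/s1 VC-HIT; vc=[17]
#11 0x5b→b22/s2 MISS; vc=[17,14]
#12 0x7a→b30/s2 MISS; vc=[17,14,22]
#13 0x47→b17/s1 VC-HIT; vc=[29,14,22]
#14 0x59→b22/s2 VC-HIT; vc=[29,14,30]

VC = [29, 14, 30]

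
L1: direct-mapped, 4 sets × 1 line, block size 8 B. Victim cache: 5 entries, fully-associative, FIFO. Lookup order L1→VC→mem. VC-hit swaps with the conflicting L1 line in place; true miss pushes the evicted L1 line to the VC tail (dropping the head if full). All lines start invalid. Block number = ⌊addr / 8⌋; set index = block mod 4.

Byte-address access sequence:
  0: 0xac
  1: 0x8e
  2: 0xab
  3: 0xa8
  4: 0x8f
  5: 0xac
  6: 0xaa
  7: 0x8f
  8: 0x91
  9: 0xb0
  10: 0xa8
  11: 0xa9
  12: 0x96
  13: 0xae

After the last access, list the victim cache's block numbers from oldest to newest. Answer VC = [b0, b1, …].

  [0] addr=0xac blk=21 s=1: MISS | VC []
  [1] addr=0x8e blk=17 s=1: MISS | VC [21]
  [2] addr=0xab blk=21 s=1: VC-HIT | VC [17]
  [3] addr=0xa8 blk=21 s=1: L1-HIT | VC [17]
  [4] addr=0x8f blk=17 s=1: VC-HIT | VC [21]
  [5] addr=0xac blk=21 s=1: VC-HIT | VC [17]
  [6] addr=0xaa blk=21 s=1: L1-HIT | VC [17]
  [7] addr=0x8f blk=17 s=1: VC-HIT | VC [21]
  [8] addr=0x91 blk=18 s=2: MISS | VC [21]
  [9] addr=0xb0 blk=22 s=2: MISS | VC [21, 18]
  [10] addr=0xa8 blk=21 s=1: VC-HIT | VC [17, 18]
  [11] addr=0xa9 blk=21 s=1: L1-HIT | VC [17, 18]
  [12] addr=0x96 blk=18 s=2: VC-HIT | VC [17, 22]
  [13] addr=0xae blk=21 s=1: L1-HIT | VC [17, 22]

VC = [17, 22]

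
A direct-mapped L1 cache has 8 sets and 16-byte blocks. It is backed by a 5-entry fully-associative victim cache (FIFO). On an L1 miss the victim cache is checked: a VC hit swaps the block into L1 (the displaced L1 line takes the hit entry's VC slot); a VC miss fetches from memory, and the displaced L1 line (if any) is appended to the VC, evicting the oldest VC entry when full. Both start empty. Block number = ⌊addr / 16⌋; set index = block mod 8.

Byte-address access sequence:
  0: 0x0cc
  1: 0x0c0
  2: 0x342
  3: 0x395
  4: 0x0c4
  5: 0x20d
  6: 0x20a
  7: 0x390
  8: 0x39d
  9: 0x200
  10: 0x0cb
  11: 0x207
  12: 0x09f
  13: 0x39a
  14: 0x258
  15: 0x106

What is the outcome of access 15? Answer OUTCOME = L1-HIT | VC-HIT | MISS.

  [0] addr=0xcc blk=12 s=4: MISS | VC []
  [1] addr=0xc0 blk=12 s=4: L1-HIT | VC []
  [2] addr=0x342 blk=52 s=4: MISS | VC [12]
  [3] addr=0x395 blk=57 s=1: MISS | VC [12]
  [4] addr=0xc4 blk=12 s=4: VC-HIT | VC [52]
  [5] addr=0x20d blk=32 s=0: MISS | VC [52]
  [6] addr=0x20a blk=32 s=0: L1-HIT | VC [52]
  [7] addr=0x390 blk=57 s=1: L1-HIT | VC [52]
  [8] addr=0x39d blk=57 s=1: L1-HIT | VC [52]
  [9] addr=0x200 blk=32 s=0: L1-HIT | VC [52]
  [10] addr=0xcb blk=12 s=4: L1-HIT | VC [52]
  [11] addr=0x207 blk=32 s=0: L1-HIT | VC [52]
  [12] addr=0x9f blk=9 s=1: MISS | VC [52, 57]
  [13] addr=0x39a blk=57 s=1: VC-HIT | VC [52, 9]
  [14] addr=0x258 blk=37 s=5: MISS | VC [52, 9]
  [15] addr=0x106 blk=16 s=0: MISS | VC [52, 9, 32]

OUTCOME = MISS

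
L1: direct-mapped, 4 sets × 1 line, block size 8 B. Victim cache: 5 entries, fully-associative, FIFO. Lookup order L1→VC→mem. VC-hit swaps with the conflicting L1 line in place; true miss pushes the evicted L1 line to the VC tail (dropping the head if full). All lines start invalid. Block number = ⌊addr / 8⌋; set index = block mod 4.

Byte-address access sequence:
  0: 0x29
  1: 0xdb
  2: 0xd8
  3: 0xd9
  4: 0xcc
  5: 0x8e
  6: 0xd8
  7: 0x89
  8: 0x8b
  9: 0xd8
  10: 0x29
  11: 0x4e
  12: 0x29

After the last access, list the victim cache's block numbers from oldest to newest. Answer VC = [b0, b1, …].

#0 0x29→b5/s1 MISS; vc=[]
#1 0xdb→b27/s3 MISS; vc=[]
#2 0xd8→b27/s3 L1-HIT; vc=[]
#3 0xd9→b27/s3 L1-HIT; vc=[]
#4 0xcc→b25/s1 MISS; vc=[5]
#5 0x8e→b17/s1 MISS; vc=[5,25]
#6 0xd8→b27/s3 L1-HIT; vc=[5,25]
#7 0x89→b17/s1 L1-HIT; vc=[5,25]
#8 0x8b→b17/s1 L1-HIT; vc=[5,25]
#9 0xd8→b27/s3 L1-HIT; vc=[5,25]
#10 0x29→b5/s1 VC-HIT; vc=[17,25]
#11 0x4e→b9/s1 MISS; vc=[17,25,5]
#12 0x29→b5/s1 VC-HIT; vc=[17,25,9]

VC = [17, 25, 9]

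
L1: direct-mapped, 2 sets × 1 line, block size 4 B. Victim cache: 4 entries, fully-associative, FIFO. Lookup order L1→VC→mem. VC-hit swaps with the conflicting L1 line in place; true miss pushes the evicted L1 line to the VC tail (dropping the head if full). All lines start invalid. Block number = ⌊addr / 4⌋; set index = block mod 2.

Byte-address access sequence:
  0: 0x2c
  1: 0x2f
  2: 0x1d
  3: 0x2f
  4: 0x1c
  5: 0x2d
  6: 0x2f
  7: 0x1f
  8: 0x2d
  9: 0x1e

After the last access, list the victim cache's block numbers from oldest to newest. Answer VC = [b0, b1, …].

VC = [11]

0: 0x2c (blk 11, set 1) → MISS  vc=[]
1: 0x2f (blk 11, set 1) → L1-HIT  vc=[]
2: 0x1d (blk 7, set 1) → MISS  vc=[11]
3: 0x2f (blk 11, set 1) → VC-HIT  vc=[7]
4: 0x1c (blk 7, set 1) → VC-HIT  vc=[11]
5: 0x2d (blk 11, set 1) → VC-HIT  vc=[7]
6: 0x2f (blk 11, set 1) → L1-HIT  vc=[7]
7: 0x1f (blk 7, set 1) → VC-HIT  vc=[11]
8: 0x2d (blk 11, set 1) → VC-HIT  vc=[7]
9: 0x1e (blk 7, set 1) → VC-HIT  vc=[11]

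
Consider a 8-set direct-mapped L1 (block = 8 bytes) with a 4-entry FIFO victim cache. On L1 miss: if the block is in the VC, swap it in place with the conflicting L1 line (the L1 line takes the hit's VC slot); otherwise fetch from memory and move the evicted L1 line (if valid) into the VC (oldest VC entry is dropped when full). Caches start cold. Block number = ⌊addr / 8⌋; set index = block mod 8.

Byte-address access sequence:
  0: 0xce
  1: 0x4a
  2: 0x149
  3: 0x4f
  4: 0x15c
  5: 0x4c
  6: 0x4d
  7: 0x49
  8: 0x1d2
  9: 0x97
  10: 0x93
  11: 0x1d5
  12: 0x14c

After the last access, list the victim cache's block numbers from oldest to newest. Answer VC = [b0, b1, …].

VC = [25, 9, 18]

  [0] addr=0xce blk=25 s=1: MISS | VC []
  [1] addr=0x4a blk=9 s=1: MISS | VC [25]
  [2] addr=0x149 blk=41 s=1: MISS | VC [25, 9]
  [3] addr=0x4f blk=9 s=1: VC-HIT | VC [25, 41]
  [4] addr=0x15c blk=43 s=3: MISS | VC [25, 41]
  [5] addr=0x4c blk=9 s=1: L1-HIT | VC [25, 41]
  [6] addr=0x4d blk=9 s=1: L1-HIT | VC [25, 41]
  [7] addr=0x49 blk=9 s=1: L1-HIT | VC [25, 41]
  [8] addr=0x1d2 blk=58 s=2: MISS | VC [25, 41]
  [9] addr=0x97 blk=18 s=2: MISS | VC [25, 41, 58]
  [10] addr=0x93 blk=18 s=2: L1-HIT | VC [25, 41, 58]
  [11] addr=0x1d5 blk=58 s=2: VC-HIT | VC [25, 41, 18]
  [12] addr=0x14c blk=41 s=1: VC-HIT | VC [25, 9, 18]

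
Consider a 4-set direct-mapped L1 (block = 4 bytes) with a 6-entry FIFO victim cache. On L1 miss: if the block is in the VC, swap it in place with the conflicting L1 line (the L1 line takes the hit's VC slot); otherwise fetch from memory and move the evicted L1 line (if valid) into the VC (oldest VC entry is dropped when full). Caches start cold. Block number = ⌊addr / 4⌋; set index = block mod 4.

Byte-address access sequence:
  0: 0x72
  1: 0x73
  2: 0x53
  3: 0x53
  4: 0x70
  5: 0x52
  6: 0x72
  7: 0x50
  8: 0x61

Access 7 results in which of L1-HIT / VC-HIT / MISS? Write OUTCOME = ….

OUTCOME = VC-HIT

0: 0x72 (blk 28, set 0) → MISS  vc=[]
1: 0x73 (blk 28, set 0) → L1-HIT  vc=[]
2: 0x53 (blk 20, set 0) → MISS  vc=[28]
3: 0x53 (blk 20, set 0) → L1-HIT  vc=[28]
4: 0x70 (blk 28, set 0) → VC-HIT  vc=[20]
5: 0x52 (blk 20, set 0) → VC-HIT  vc=[28]
6: 0x72 (blk 28, set 0) → VC-HIT  vc=[20]
7: 0x50 (blk 20, set 0) → VC-HIT  vc=[28]
8: 0x61 (blk 24, set 0) → MISS  vc=[28, 20]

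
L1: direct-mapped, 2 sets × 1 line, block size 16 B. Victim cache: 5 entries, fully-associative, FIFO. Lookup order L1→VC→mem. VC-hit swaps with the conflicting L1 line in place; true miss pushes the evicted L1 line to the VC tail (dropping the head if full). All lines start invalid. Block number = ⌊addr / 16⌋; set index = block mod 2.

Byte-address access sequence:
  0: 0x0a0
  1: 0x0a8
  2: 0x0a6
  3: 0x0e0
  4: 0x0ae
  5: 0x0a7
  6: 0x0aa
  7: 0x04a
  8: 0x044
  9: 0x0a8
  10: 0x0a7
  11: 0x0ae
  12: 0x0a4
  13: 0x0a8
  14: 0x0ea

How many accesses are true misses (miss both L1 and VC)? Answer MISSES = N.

MISSES = 3

0: 0xa0 (blk 10, set 0) → MISS  vc=[]
1: 0xa8 (blk 10, set 0) → L1-HIT  vc=[]
2: 0xa6 (blk 10, set 0) → L1-HIT  vc=[]
3: 0xe0 (blk 14, set 0) → MISS  vc=[10]
4: 0xae (blk 10, set 0) → VC-HIT  vc=[14]
5: 0xa7 (blk 10, set 0) → L1-HIT  vc=[14]
6: 0xaa (blk 10, set 0) → L1-HIT  vc=[14]
7: 0x4a (blk 4, set 0) → MISS  vc=[14, 10]
8: 0x44 (blk 4, set 0) → L1-HIT  vc=[14, 10]
9: 0xa8 (blk 10, set 0) → VC-HIT  vc=[14, 4]
10: 0xa7 (blk 10, set 0) → L1-HIT  vc=[14, 4]
11: 0xae (blk 10, set 0) → L1-HIT  vc=[14, 4]
12: 0xa4 (blk 10, set 0) → L1-HIT  vc=[14, 4]
13: 0xa8 (blk 10, set 0) → L1-HIT  vc=[14, 4]
14: 0xea (blk 14, set 0) → VC-HIT  vc=[10, 4]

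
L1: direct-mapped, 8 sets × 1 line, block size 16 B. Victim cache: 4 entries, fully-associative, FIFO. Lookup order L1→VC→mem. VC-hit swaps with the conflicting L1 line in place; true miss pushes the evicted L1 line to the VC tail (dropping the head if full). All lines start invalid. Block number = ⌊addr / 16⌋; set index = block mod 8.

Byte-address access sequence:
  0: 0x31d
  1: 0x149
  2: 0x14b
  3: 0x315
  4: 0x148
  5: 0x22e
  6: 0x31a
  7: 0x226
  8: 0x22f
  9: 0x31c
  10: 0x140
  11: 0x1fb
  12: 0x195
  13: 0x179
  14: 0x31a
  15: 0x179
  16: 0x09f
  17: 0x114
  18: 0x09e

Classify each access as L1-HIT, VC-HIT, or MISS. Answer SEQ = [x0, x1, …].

SEQ = [MISS, MISS, L1-HIT, L1-HIT, L1-HIT, MISS, L1-HIT, L1-HIT, L1-HIT, L1-HIT, L1-HIT, MISS, MISS, MISS, VC-HIT, L1-HIT, MISS, MISS, VC-HIT]

  [0] addr=0x31d blk=49 s=1: MISS | VC []
  [1] addr=0x149 blk=20 s=4: MISS | VC []
  [2] addr=0x14b blk=20 s=4: L1-HIT | VC []
  [3] addr=0x315 blk=49 s=1: L1-HIT | VC []
  [4] addr=0x148 blk=20 s=4: L1-HIT | VC []
  [5] addr=0x22e blk=34 s=2: MISS | VC []
  [6] addr=0x31a blk=49 s=1: L1-HIT | VC []
  [7] addr=0x226 blk=34 s=2: L1-HIT | VC []
  [8] addr=0x22f blk=34 s=2: L1-HIT | VC []
  [9] addr=0x31c blk=49 s=1: L1-HIT | VC []
  [10] addr=0x140 blk=20 s=4: L1-HIT | VC []
  [11] addr=0x1fb blk=31 s=7: MISS | VC []
  [12] addr=0x195 blk=25 s=1: MISS | VC [49]
  [13] addr=0x179 blk=23 s=7: MISS | VC [49, 31]
  [14] addr=0x31a blk=49 s=1: VC-HIT | VC [25, 31]
  [15] addr=0x179 blk=23 s=7: L1-HIT | VC [25, 31]
  [16] addr=0x9f blk=9 s=1: MISS | VC [25, 31, 49]
  [17] addr=0x114 blk=17 s=1: MISS | VC [25, 31, 49, 9]
  [18] addr=0x9e blk=9 s=1: VC-HIT | VC [25, 31, 49, 17]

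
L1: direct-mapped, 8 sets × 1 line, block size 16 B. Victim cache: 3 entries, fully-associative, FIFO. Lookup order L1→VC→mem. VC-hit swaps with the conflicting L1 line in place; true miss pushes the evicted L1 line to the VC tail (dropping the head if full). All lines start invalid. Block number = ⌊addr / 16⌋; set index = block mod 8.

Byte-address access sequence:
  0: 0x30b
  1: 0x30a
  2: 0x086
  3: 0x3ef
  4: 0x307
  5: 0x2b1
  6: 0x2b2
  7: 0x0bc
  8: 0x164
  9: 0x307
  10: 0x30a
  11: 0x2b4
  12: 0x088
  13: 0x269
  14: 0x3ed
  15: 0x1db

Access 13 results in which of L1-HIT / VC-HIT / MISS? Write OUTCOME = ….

#0 0x30b→b48/s0 MISS; vc=[]
#1 0x30a→b48/s0 L1-HIT; vc=[]
#2 0x86→b8/s0 MISS; vc=[48]
#3 0x3ef→b62/s6 MISS; vc=[48]
#4 0x307→b48/s0 VC-HIT; vc=[8]
#5 0x2b1→b43/s3 MISS; vc=[8]
#6 0x2b2→b43/s3 L1-HIT; vc=[8]
#7 0xbc→b11/s3 MISS; vc=[8,43]
#8 0x164→b22/s6 MISS; vc=[8,43,62]
#9 0x307→b48/s0 L1-HIT; vc=[8,43,62]
#10 0x30a→b48/s0 L1-HIT; vc=[8,43,62]
#11 0x2b4→b43/s3 VC-HIT; vc=[8,11,62]
#12 0x88→b8/s0 VC-HIT; vc=[48,11,62]
#13 0x269→b38/s6 MISS; vc=[11,62,22]
#14 0x3ed→b62/s6 VC-HIT; vc=[11,38,22]
#15 0x1db→b29/s5 MISS; vc=[11,38,22]

OUTCOME = MISS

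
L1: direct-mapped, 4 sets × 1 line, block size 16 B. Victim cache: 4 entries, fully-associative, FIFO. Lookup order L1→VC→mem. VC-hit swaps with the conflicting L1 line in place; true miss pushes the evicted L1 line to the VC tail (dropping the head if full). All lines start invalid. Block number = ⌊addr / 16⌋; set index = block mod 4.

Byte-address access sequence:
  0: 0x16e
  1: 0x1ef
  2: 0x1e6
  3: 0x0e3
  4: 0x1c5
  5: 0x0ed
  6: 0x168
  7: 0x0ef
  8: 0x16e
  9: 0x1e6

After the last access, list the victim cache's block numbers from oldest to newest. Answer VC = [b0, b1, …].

#0 0x16e→b22/s2 MISS; vc=[]
#1 0x1ef→b30/s2 MISS; vc=[22]
#2 0x1e6→b30/s2 L1-HIT; vc=[22]
#3 0xe3→b14/s2 MISS; vc=[22,30]
#4 0x1c5→b28/s0 MISS; vc=[22,30]
#5 0xed→b14/s2 L1-HIT; vc=[22,30]
#6 0x168→b22/s2 VC-HIT; vc=[14,30]
#7 0xef→b14/s2 VC-HIT; vc=[22,30]
#8 0x16e→b22/s2 VC-HIT; vc=[14,30]
#9 0x1e6→b30/s2 VC-HIT; vc=[14,22]

VC = [14, 22]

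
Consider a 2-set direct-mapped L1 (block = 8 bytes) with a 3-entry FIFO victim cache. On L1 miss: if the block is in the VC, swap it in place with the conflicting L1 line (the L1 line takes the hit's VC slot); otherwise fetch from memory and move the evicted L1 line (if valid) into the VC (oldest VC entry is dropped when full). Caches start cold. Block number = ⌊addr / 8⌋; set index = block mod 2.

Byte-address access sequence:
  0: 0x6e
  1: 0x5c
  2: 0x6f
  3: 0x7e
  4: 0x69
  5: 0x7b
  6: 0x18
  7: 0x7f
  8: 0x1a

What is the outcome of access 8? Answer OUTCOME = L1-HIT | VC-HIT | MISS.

  [0] addr=0x6e blk=13 s=1: MISS | VC []
  [1] addr=0x5c blk=11 s=1: MISS | VC [13]
  [2] addr=0x6f blk=13 s=1: VC-HIT | VC [11]
  [3] addr=0x7e blk=15 s=1: MISS | VC [11, 13]
  [4] addr=0x69 blk=13 s=1: VC-HIT | VC [11, 15]
  [5] addr=0x7b blk=15 s=1: VC-HIT | VC [11, 13]
  [6] addr=0x18 blk=3 s=1: MISS | VC [11, 13, 15]
  [7] addr=0x7f blk=15 s=1: VC-HIT | VC [11, 13, 3]
  [8] addr=0x1a blk=3 s=1: VC-HIT | VC [11, 13, 15]

OUTCOME = VC-HIT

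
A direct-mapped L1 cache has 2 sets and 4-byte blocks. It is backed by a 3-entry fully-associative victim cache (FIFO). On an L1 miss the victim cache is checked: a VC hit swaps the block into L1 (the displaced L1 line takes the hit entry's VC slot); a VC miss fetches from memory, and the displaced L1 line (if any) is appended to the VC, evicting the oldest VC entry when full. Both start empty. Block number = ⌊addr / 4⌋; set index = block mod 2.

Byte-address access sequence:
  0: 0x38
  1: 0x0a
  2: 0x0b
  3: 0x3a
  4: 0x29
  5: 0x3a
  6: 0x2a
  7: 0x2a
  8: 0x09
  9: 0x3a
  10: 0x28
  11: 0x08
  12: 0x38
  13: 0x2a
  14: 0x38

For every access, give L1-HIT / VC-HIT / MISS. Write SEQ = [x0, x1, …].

SEQ = [MISS, MISS, L1-HIT, VC-HIT, MISS, VC-HIT, VC-HIT, L1-HIT, VC-HIT, VC-HIT, VC-HIT, VC-HIT, VC-HIT, VC-HIT, VC-HIT]

0: 0x38 (blk 14, set 0) → MISS  vc=[]
1: 0xa (blk 2, set 0) → MISS  vc=[14]
2: 0xb (blk 2, set 0) → L1-HIT  vc=[14]
3: 0x3a (blk 14, set 0) → VC-HIT  vc=[2]
4: 0x29 (blk 10, set 0) → MISS  vc=[2, 14]
5: 0x3a (blk 14, set 0) → VC-HIT  vc=[2, 10]
6: 0x2a (blk 10, set 0) → VC-HIT  vc=[2, 14]
7: 0x2a (blk 10, set 0) → L1-HIT  vc=[2, 14]
8: 0x9 (blk 2, set 0) → VC-HIT  vc=[10, 14]
9: 0x3a (blk 14, set 0) → VC-HIT  vc=[10, 2]
10: 0x28 (blk 10, set 0) → VC-HIT  vc=[14, 2]
11: 0x8 (blk 2, set 0) → VC-HIT  vc=[14, 10]
12: 0x38 (blk 14, set 0) → VC-HIT  vc=[2, 10]
13: 0x2a (blk 10, set 0) → VC-HIT  vc=[2, 14]
14: 0x38 (blk 14, set 0) → VC-HIT  vc=[2, 10]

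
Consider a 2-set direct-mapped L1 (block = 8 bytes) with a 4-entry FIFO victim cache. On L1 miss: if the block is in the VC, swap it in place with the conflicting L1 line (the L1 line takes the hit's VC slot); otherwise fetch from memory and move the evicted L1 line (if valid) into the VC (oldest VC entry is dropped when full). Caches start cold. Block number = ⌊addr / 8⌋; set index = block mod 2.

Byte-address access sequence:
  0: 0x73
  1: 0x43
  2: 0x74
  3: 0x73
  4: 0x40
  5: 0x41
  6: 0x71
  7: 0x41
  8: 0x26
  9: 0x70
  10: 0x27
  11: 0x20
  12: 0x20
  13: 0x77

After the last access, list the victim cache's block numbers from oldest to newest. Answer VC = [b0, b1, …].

  [0] addr=0x73 blk=14 s=0: MISS | VC []
  [1] addr=0x43 blk=8 s=0: MISS | VC [14]
  [2] addr=0x74 blk=14 s=0: VC-HIT | VC [8]
  [3] addr=0x73 blk=14 s=0: L1-HIT | VC [8]
  [4] addr=0x40 blk=8 s=0: VC-HIT | VC [14]
  [5] addr=0x41 blk=8 s=0: L1-HIT | VC [14]
  [6] addr=0x71 blk=14 s=0: VC-HIT | VC [8]
  [7] addr=0x41 blk=8 s=0: VC-HIT | VC [14]
  [8] addr=0x26 blk=4 s=0: MISS | VC [14, 8]
  [9] addr=0x70 blk=14 s=0: VC-HIT | VC [4, 8]
  [10] addr=0x27 blk=4 s=0: VC-HIT | VC [14, 8]
  [11] addr=0x20 blk=4 s=0: L1-HIT | VC [14, 8]
  [12] addr=0x20 blk=4 s=0: L1-HIT | VC [14, 8]
  [13] addr=0x77 blk=14 s=0: VC-HIT | VC [4, 8]

VC = [4, 8]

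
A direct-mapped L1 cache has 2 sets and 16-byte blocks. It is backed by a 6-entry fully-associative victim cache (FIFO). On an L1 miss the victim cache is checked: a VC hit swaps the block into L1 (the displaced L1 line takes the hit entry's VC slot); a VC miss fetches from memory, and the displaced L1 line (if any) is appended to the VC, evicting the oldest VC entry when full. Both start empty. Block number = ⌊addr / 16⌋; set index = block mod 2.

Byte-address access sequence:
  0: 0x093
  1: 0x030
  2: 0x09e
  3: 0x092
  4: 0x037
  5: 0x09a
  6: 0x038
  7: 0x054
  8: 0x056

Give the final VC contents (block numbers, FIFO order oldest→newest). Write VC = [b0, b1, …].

VC = [9, 3]

0: 0x93 (blk 9, set 1) → MISS  vc=[]
1: 0x30 (blk 3, set 1) → MISS  vc=[9]
2: 0x9e (blk 9, set 1) → VC-HIT  vc=[3]
3: 0x92 (blk 9, set 1) → L1-HIT  vc=[3]
4: 0x37 (blk 3, set 1) → VC-HIT  vc=[9]
5: 0x9a (blk 9, set 1) → VC-HIT  vc=[3]
6: 0x38 (blk 3, set 1) → VC-HIT  vc=[9]
7: 0x54 (blk 5, set 1) → MISS  vc=[9, 3]
8: 0x56 (blk 5, set 1) → L1-HIT  vc=[9, 3]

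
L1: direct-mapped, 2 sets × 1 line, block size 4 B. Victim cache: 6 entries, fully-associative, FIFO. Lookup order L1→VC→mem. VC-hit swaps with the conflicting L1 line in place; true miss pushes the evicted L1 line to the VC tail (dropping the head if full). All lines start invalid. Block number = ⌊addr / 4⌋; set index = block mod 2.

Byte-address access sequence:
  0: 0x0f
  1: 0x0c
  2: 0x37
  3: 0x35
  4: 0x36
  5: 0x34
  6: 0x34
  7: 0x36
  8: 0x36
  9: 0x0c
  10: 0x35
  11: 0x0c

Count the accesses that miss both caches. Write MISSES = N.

MISSES = 2

  [0] addr=0xf blk=3 s=1: MISS | VC []
  [1] addr=0xc blk=3 s=1: L1-HIT | VC []
  [2] addr=0x37 blk=13 s=1: MISS | VC [3]
  [3] addr=0x35 blk=13 s=1: L1-HIT | VC [3]
  [4] addr=0x36 blk=13 s=1: L1-HIT | VC [3]
  [5] addr=0x34 blk=13 s=1: L1-HIT | VC [3]
  [6] addr=0x34 blk=13 s=1: L1-HIT | VC [3]
  [7] addr=0x36 blk=13 s=1: L1-HIT | VC [3]
  [8] addr=0x36 blk=13 s=1: L1-HIT | VC [3]
  [9] addr=0xc blk=3 s=1: VC-HIT | VC [13]
  [10] addr=0x35 blk=13 s=1: VC-HIT | VC [3]
  [11] addr=0xc blk=3 s=1: VC-HIT | VC [13]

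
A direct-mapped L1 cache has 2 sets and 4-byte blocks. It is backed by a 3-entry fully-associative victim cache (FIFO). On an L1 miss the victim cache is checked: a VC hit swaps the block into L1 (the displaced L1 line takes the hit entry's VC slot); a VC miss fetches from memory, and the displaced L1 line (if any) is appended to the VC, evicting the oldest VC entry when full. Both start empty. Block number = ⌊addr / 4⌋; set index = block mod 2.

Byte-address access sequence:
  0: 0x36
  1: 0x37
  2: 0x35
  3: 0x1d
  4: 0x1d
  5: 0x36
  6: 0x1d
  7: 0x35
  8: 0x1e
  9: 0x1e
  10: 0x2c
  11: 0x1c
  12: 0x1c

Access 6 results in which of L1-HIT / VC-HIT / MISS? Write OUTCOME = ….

0: 0x36 (blk 13, set 1) → MISS  vc=[]
1: 0x37 (blk 13, set 1) → L1-HIT  vc=[]
2: 0x35 (blk 13, set 1) → L1-HIT  vc=[]
3: 0x1d (blk 7, set 1) → MISS  vc=[13]
4: 0x1d (blk 7, set 1) → L1-HIT  vc=[13]
5: 0x36 (blk 13, set 1) → VC-HIT  vc=[7]
6: 0x1d (blk 7, set 1) → VC-HIT  vc=[13]
7: 0x35 (blk 13, set 1) → VC-HIT  vc=[7]
8: 0x1e (blk 7, set 1) → VC-HIT  vc=[13]
9: 0x1e (blk 7, set 1) → L1-HIT  vc=[13]
10: 0x2c (blk 11, set 1) → MISS  vc=[13, 7]
11: 0x1c (blk 7, set 1) → VC-HIT  vc=[13, 11]
12: 0x1c (blk 7, set 1) → L1-HIT  vc=[13, 11]

OUTCOME = VC-HIT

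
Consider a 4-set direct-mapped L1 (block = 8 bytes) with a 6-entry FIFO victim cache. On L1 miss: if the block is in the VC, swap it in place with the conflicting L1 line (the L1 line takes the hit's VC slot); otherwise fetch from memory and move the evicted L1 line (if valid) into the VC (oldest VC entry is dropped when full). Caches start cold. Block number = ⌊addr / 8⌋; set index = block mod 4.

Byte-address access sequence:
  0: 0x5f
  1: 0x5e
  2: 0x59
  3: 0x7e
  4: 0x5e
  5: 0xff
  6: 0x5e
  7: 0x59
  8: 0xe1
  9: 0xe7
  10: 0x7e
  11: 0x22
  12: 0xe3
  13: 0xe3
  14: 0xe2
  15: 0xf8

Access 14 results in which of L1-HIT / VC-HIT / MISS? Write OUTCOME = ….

  [0] addr=0x5f blk=11 s=3: MISS | VC []
  [1] addr=0x5e blk=11 s=3: L1-HIT | VC []
  [2] addr=0x59 blk=11 s=3: L1-HIT | VC []
  [3] addr=0x7e blk=15 s=3: MISS | VC [11]
  [4] addr=0x5e blk=11 s=3: VC-HIT | VC [15]
  [5] addr=0xff blk=31 s=3: MISS | VC [15, 11]
  [6] addr=0x5e blk=11 s=3: VC-HIT | VC [15, 31]
  [7] addr=0x59 blk=11 s=3: L1-HIT | VC [15, 31]
  [8] addr=0xe1 blk=28 s=0: MISS | VC [15, 31]
  [9] addr=0xe7 blk=28 s=0: L1-HIT | VC [15, 31]
  [10] addr=0x7e blk=15 s=3: VC-HIT | VC [11, 31]
  [11] addr=0x22 blk=4 s=0: MISS | VC [11, 31, 28]
  [12] addr=0xe3 blk=28 s=0: VC-HIT | VC [11, 31, 4]
  [13] addr=0xe3 blk=28 s=0: L1-HIT | VC [11, 31, 4]
  [14] addr=0xe2 blk=28 s=0: L1-HIT | VC [11, 31, 4]
  [15] addr=0xf8 blk=31 s=3: VC-HIT | VC [11, 15, 4]

OUTCOME = L1-HIT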